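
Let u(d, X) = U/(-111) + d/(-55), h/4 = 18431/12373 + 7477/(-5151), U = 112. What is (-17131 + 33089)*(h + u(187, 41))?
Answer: -7930103538866/116739255 ≈ -67930.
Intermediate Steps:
h = 9700640/63733323 (h = 4*(18431/12373 + 7477/(-5151)) = 4*(18431*(1/12373) + 7477*(-1/5151)) = 4*(18431/12373 - 7477/5151) = 4*(2425160/63733323) = 9700640/63733323 ≈ 0.15221)
u(d, X) = -112/111 - d/55 (u(d, X) = 112/(-111) + d/(-55) = 112*(-1/111) + d*(-1/55) = -112/111 - d/55)
(-17131 + 33089)*(h + u(187, 41)) = (-17131 + 33089)*(9700640/63733323 + (-112/111 - 1/55*187)) = 15958*(9700640/63733323 + (-112/111 - 17/5)) = 15958*(9700640/63733323 - 2447/555) = 15958*(-50190528727/11790664755) = -7930103538866/116739255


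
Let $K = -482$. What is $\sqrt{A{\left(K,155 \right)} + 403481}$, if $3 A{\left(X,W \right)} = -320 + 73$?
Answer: $\frac{74 \sqrt{663}}{3} \approx 635.14$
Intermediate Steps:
$A{\left(X,W \right)} = - \frac{247}{3}$ ($A{\left(X,W \right)} = \frac{-320 + 73}{3} = \frac{1}{3} \left(-247\right) = - \frac{247}{3}$)
$\sqrt{A{\left(K,155 \right)} + 403481} = \sqrt{- \frac{247}{3} + 403481} = \sqrt{\frac{1210196}{3}} = \frac{74 \sqrt{663}}{3}$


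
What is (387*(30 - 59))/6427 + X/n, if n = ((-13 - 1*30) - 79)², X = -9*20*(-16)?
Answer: -37133343/23914867 ≈ -1.5527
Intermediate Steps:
X = 2880 (X = -180*(-16) = 2880)
n = 14884 (n = ((-13 - 30) - 79)² = (-43 - 79)² = (-122)² = 14884)
(387*(30 - 59))/6427 + X/n = (387*(30 - 59))/6427 + 2880/14884 = (387*(-29))*(1/6427) + 2880*(1/14884) = -11223*1/6427 + 720/3721 = -11223/6427 + 720/3721 = -37133343/23914867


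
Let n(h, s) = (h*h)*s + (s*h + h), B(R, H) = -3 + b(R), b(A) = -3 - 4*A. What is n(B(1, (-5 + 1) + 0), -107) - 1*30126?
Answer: -39766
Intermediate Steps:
B(R, H) = -6 - 4*R (B(R, H) = -3 + (-3 - 4*R) = -6 - 4*R)
n(h, s) = h + h*s + s*h² (n(h, s) = h²*s + (h*s + h) = s*h² + (h + h*s) = h + h*s + s*h²)
n(B(1, (-5 + 1) + 0), -107) - 1*30126 = (-6 - 4*1)*(1 - 107 + (-6 - 4*1)*(-107)) - 1*30126 = (-6 - 4)*(1 - 107 + (-6 - 4)*(-107)) - 30126 = -10*(1 - 107 - 10*(-107)) - 30126 = -10*(1 - 107 + 1070) - 30126 = -10*964 - 30126 = -9640 - 30126 = -39766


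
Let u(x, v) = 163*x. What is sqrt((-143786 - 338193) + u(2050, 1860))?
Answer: I*sqrt(147829) ≈ 384.49*I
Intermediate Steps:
sqrt((-143786 - 338193) + u(2050, 1860)) = sqrt((-143786 - 338193) + 163*2050) = sqrt(-481979 + 334150) = sqrt(-147829) = I*sqrt(147829)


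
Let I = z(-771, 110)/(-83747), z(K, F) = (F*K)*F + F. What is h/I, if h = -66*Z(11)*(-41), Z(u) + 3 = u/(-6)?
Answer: -99575183/848090 ≈ -117.41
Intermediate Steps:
z(K, F) = F + K*F² (z(K, F) = K*F² + F = F + K*F²)
Z(u) = -3 - u/6 (Z(u) = -3 + u/(-6) = -3 + u*(-⅙) = -3 - u/6)
I = 9328990/83747 (I = (110*(1 + 110*(-771)))/(-83747) = (110*(1 - 84810))*(-1/83747) = (110*(-84809))*(-1/83747) = -9328990*(-1/83747) = 9328990/83747 ≈ 111.39)
h = -13079 (h = -66*(-3 - ⅙*11)*(-41) = -66*(-3 - 11/6)*(-41) = -66*(-29/6)*(-41) = 319*(-41) = -13079)
h/I = -13079/9328990/83747 = -13079*83747/9328990 = -99575183/848090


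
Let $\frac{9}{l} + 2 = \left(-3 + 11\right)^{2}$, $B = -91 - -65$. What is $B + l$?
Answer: $- \frac{1603}{62} \approx -25.855$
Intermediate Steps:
$B = -26$ ($B = -91 + 65 = -26$)
$l = \frac{9}{62}$ ($l = \frac{9}{-2 + \left(-3 + 11\right)^{2}} = \frac{9}{-2 + 8^{2}} = \frac{9}{-2 + 64} = \frac{9}{62} \approx 0.14516$)
$B + l = -26 + \frac{9}{62} = - \frac{1603}{62}$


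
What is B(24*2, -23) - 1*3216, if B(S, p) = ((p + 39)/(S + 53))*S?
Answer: -324048/101 ≈ -3208.4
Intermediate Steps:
B(S, p) = S*(39 + p)/(53 + S) (B(S, p) = ((39 + p)/(53 + S))*S = S*(39 + p)/(53 + S))
B(24*2, -23) - 1*3216 = (24*2)*(39 - 23)/(53 + 24*2) - 1*3216 = 48*16/(53 + 48) - 3216 = 48*16/101 - 3216 = 48*(1/101)*16 - 3216 = 768/101 - 3216 = -324048/101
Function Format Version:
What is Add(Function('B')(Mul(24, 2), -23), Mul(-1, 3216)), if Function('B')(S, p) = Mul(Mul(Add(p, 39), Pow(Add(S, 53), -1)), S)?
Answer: Rational(-324048, 101) ≈ -3208.4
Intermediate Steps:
Function('B')(S, p) = Mul(S, Pow(Add(53, S), -1), Add(39, p)) (Function('B')(S, p) = Mul(Mul(Add(39, p), Pow(Add(53, S), -1)), S) = Mul(Mul(Pow(Add(53, S), -1), Add(39, p)), S) = Mul(S, Pow(Add(53, S), -1), Add(39, p)))
Add(Function('B')(Mul(24, 2), -23), Mul(-1, 3216)) = Add(Mul(Mul(24, 2), Pow(Add(53, Mul(24, 2)), -1), Add(39, -23)), Mul(-1, 3216)) = Add(Mul(48, Pow(Add(53, 48), -1), 16), -3216) = Add(Mul(48, Pow(101, -1), 16), -3216) = Add(Mul(48, Rational(1, 101), 16), -3216) = Add(Rational(768, 101), -3216) = Rational(-324048, 101)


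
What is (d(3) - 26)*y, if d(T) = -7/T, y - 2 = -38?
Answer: 1020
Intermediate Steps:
y = -36 (y = 2 - 38 = -36)
(d(3) - 26)*y = (-7/3 - 26)*(-36) = -85/3*(-36) = 1020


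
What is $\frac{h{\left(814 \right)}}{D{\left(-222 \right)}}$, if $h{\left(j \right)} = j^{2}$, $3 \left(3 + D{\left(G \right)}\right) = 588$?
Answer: $\frac{662596}{193} \approx 3433.1$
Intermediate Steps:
$D{\left(G \right)} = 193$ ($D{\left(G \right)} = -3 + \frac{1}{3} \cdot 588 = -3 + 196 = 193$)
$\frac{h{\left(814 \right)}}{D{\left(-222 \right)}} = \frac{814^{2}}{193} = 662596 \cdot \frac{1}{193} = \frac{662596}{193}$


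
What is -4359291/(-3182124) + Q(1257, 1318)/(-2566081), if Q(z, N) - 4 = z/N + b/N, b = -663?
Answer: 351036108889457/256243926183476 ≈ 1.3699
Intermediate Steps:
Q(z, N) = 4 - 663/N + z/N (Q(z, N) = 4 + (z/N - 663/N) = 4 + (-663/N + z/N) = 4 - 663/N + z/N)
-4359291/(-3182124) + Q(1257, 1318)/(-2566081) = -4359291/(-3182124) + ((-663 + 1257 + 4*1318)/1318)/(-2566081) = -4359291*(-1/3182124) + ((-663 + 1257 + 5272)/1318)*(-1/2566081) = 1453097/1060708 + ((1/1318)*5866)*(-1/2566081) = 1453097/1060708 + (2933/659)*(-1/2566081) = 1453097/1060708 - 419/241578197 = 351036108889457/256243926183476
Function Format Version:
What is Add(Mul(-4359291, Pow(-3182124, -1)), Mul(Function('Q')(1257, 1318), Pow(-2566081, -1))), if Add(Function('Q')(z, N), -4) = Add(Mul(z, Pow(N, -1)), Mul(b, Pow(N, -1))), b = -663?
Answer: Rational(351036108889457, 256243926183476) ≈ 1.3699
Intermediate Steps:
Function('Q')(z, N) = Add(4, Mul(-663, Pow(N, -1)), Mul(z, Pow(N, -1))) (Function('Q')(z, N) = Add(4, Add(Mul(z, Pow(N, -1)), Mul(-663, Pow(N, -1)))) = Add(4, Add(Mul(-663, Pow(N, -1)), Mul(z, Pow(N, -1)))) = Add(4, Mul(-663, Pow(N, -1)), Mul(z, Pow(N, -1))))
Add(Mul(-4359291, Pow(-3182124, -1)), Mul(Function('Q')(1257, 1318), Pow(-2566081, -1))) = Add(Mul(-4359291, Pow(-3182124, -1)), Mul(Mul(Pow(1318, -1), Add(-663, 1257, Mul(4, 1318))), Pow(-2566081, -1))) = Add(Mul(-4359291, Rational(-1, 3182124)), Mul(Mul(Rational(1, 1318), Add(-663, 1257, 5272)), Rational(-1, 2566081))) = Add(Rational(1453097, 1060708), Mul(Mul(Rational(1, 1318), 5866), Rational(-1, 2566081))) = Add(Rational(1453097, 1060708), Mul(Rational(2933, 659), Rational(-1, 2566081))) = Add(Rational(1453097, 1060708), Rational(-419, 241578197)) = Rational(351036108889457, 256243926183476)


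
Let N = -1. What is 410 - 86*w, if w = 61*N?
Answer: 5656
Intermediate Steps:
w = -61 (w = 61*(-1) = -61)
410 - 86*w = 410 - 86*(-61) = 410 + 5246 = 5656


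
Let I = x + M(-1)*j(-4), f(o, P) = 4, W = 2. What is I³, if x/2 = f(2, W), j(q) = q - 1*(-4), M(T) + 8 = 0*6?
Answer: 512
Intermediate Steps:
M(T) = -8 (M(T) = -8 + 0*6 = -8 + 0 = -8)
j(q) = 4 + q (j(q) = q + 4 = 4 + q)
x = 8 (x = 2*4 = 8)
I = 8 (I = 8 - 8*(4 - 4) = 8 - 8*0 = 8 + 0 = 8)
I³ = 8³ = 512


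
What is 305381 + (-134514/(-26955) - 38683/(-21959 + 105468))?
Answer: 76379807747284/250109455 ≈ 3.0539e+5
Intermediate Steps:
305381 + (-134514/(-26955) - 38683/(-21959 + 105468)) = 305381 + (-134514*(-1/26955) - 38683/83509) = 305381 + (14946/2995 - 38683*1/83509) = 305381 + (14946/2995 - 38683/83509) = 305381 + 1132269929/250109455 = 76379807747284/250109455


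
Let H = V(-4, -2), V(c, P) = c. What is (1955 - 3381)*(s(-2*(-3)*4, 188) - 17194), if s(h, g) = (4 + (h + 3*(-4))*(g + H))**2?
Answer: -6952819500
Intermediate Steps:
H = -4
s(h, g) = (4 + (-12 + h)*(-4 + g))**2 (s(h, g) = (4 + (h + 3*(-4))*(g - 4))**2 = (4 + (h - 12)*(-4 + g))**2 = (4 + (-12 + h)*(-4 + g))**2)
(1955 - 3381)*(s(-2*(-3)*4, 188) - 17194) = (1955 - 3381)*((52 - 12*188 - 4*(-2*(-3))*4 + 188*(-2*(-3)*4))**2 - 17194) = -1426*((52 - 2256 - 24*4 + 188*(6*4))**2 - 17194) = -1426*((52 - 2256 - 4*24 + 188*24)**2 - 17194) = -1426*((52 - 2256 - 96 + 4512)**2 - 17194) = -1426*(2212**2 - 17194) = -1426*(4892944 - 17194) = -1426*4875750 = -6952819500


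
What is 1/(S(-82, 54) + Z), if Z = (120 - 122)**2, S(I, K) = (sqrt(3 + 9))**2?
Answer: 1/16 ≈ 0.062500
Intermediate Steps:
S(I, K) = 12 (S(I, K) = (sqrt(12))**2 = (2*sqrt(3))**2 = 12)
Z = 4 (Z = (-2)**2 = 4)
1/(S(-82, 54) + Z) = 1/(12 + 4) = 1/16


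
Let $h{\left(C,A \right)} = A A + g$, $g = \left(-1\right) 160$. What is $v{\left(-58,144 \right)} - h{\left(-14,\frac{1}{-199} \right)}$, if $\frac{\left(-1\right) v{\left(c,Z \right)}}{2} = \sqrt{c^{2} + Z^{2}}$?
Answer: $\frac{6336159}{39601} - 20 \sqrt{241} \approx -150.48$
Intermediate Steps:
$g = -160$
$h{\left(C,A \right)} = -160 + A^{2}$ ($h{\left(C,A \right)} = A A - 160 = A^{2} - 160 = -160 + A^{2}$)
$v{\left(c,Z \right)} = - 2 \sqrt{Z^{2} + c^{2}}$ ($v{\left(c,Z \right)} = - 2 \sqrt{c^{2} + Z^{2}} = - 2 \sqrt{Z^{2} + c^{2}}$)
$v{\left(-58,144 \right)} - h{\left(-14,\frac{1}{-199} \right)} = - 2 \sqrt{144^{2} + \left(-58\right)^{2}} - \left(-160 + \left(\frac{1}{-199}\right)^{2}\right) = - 2 \sqrt{20736 + 3364} - \left(-160 + \left(- \frac{1}{199}\right)^{2}\right) = - 2 \sqrt{24100} - \left(-160 + \frac{1}{39601}\right) = - 2 \cdot 10 \sqrt{241} - - \frac{6336159}{39601} = - 20 \sqrt{241} + \frac{6336159}{39601} = \frac{6336159}{39601} - 20 \sqrt{241}$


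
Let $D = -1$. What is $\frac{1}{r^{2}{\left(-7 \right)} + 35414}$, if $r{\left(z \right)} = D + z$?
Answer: $\frac{1}{35478} \approx 2.8186 \cdot 10^{-5}$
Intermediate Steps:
$r{\left(z \right)} = -1 + z$
$\frac{1}{r^{2}{\left(-7 \right)} + 35414} = \frac{1}{\left(-1 - 7\right)^{2} + 35414} = \frac{1}{\left(-8\right)^{2} + 35414} = \frac{1}{64 + 35414} = \frac{1}{35478}$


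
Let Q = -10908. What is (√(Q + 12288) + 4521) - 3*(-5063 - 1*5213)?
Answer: 35349 + 2*√345 ≈ 35386.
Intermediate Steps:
(√(Q + 12288) + 4521) - 3*(-5063 - 1*5213) = (√(-10908 + 12288) + 4521) - 3*(-5063 - 1*5213) = (√1380 + 4521) - 3*(-5063 - 5213) = (2*√345 + 4521) - 3*(-10276) = (4521 + 2*√345) + 30828 = 35349 + 2*√345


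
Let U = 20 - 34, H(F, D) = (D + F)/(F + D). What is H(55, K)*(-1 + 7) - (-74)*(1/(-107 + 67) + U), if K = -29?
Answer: -20637/20 ≈ -1031.8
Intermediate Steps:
H(F, D) = 1 (H(F, D) = (D + F)/(D + F) = 1)
U = -14
H(55, K)*(-1 + 7) - (-74)*(1/(-107 + 67) + U) = 1*(-1 + 7) - (-74)*(1/(-107 + 67) - 14) = 1*6 - (-74)*(1/(-40) - 14) = 6 - (-74)*(-1/40 - 14) = 6 - (-74)*(-561)/40 = 6 - 1*20757/20 = 6 - 20757/20 = -20637/20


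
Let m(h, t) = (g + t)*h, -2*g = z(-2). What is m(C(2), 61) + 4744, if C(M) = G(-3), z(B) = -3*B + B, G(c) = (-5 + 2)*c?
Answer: 5275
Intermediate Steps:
G(c) = -3*c
z(B) = -2*B
C(M) = 9 (C(M) = -3*(-3) = 9)
g = -2 (g = -(-1)*(-2) = -½*4 = -2)
m(h, t) = h*(-2 + t) (m(h, t) = (-2 + t)*h = h*(-2 + t))
m(C(2), 61) + 4744 = 9*(-2 + 61) + 4744 = 9*59 + 4744 = 531 + 4744 = 5275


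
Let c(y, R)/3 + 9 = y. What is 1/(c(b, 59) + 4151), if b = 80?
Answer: 1/4364 ≈ 0.00022915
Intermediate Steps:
c(y, R) = -27 + 3*y
1/(c(b, 59) + 4151) = 1/((-27 + 3*80) + 4151) = 1/((-27 + 240) + 4151) = 1/(213 + 4151) = 1/4364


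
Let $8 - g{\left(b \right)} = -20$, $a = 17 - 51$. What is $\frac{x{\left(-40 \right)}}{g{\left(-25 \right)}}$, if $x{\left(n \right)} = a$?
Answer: $- \frac{17}{14} \approx -1.2143$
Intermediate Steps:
$a = -34$
$g{\left(b \right)} = 28$ ($g{\left(b \right)} = 8 - -20 = 8 + 20 = 28$)
$x{\left(n \right)} = -34$
$\frac{x{\left(-40 \right)}}{g{\left(-25 \right)}} = - \frac{34}{28} = \left(-34\right) \frac{1}{28} = - \frac{17}{14}$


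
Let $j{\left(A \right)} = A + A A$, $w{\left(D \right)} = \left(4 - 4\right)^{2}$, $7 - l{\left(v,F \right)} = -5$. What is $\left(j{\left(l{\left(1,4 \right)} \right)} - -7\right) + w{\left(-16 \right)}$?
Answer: $163$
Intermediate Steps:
$l{\left(v,F \right)} = 12$ ($l{\left(v,F \right)} = 7 - -5 = 7 + 5 = 12$)
$w{\left(D \right)} = 0$ ($w{\left(D \right)} = 0^{2} = 0$)
$j{\left(A \right)} = A + A^{2}$
$\left(j{\left(l{\left(1,4 \right)} \right)} - -7\right) + w{\left(-16 \right)} = \left(12 \left(1 + 12\right) - -7\right) + 0 = \left(12 \cdot 13 + 7\right) + 0 = \left(156 + 7\right) + 0 = 163 + 0 = 163$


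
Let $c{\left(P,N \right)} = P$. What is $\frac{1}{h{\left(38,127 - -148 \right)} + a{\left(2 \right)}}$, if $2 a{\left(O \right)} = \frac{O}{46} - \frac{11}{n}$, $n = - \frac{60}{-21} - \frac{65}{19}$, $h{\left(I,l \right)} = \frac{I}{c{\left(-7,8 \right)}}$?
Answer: $\frac{12075}{52484} \approx 0.23007$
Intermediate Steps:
$h{\left(I,l \right)} = - \frac{I}{7}$ ($h{\left(I,l \right)} = \frac{I}{-7} = I \left(- \frac{1}{7}\right) = - \frac{I}{7}$)
$n = - \frac{75}{133}$ ($n = \left(-60\right) \left(- \frac{1}{21}\right) - \frac{65}{19} = \frac{20}{7} - \frac{65}{19} = - \frac{75}{133} \approx -0.56391$)
$a{\left(O \right)} = \frac{1463}{150} + \frac{O}{92}$ ($a{\left(O \right)} = \frac{\frac{O}{46} - \frac{11}{- \frac{75}{133}}}{2} = \frac{O \frac{1}{46} - - \frac{1463}{75}}{2} = \frac{\frac{O}{46} + \frac{1463}{75}}{2} = \frac{\frac{1463}{75} + \frac{O}{46}}{2} = \frac{1463}{150} + \frac{O}{92}$)
$\frac{1}{h{\left(38,127 - -148 \right)} + a{\left(2 \right)}} = \frac{1}{\left(- \frac{1}{7}\right) 38 + \left(\frac{1463}{150} + \frac{1}{92} \cdot 2\right)} = \frac{1}{- \frac{38}{7} + \left(\frac{1463}{150} + \frac{1}{46}\right)} = \frac{1}{- \frac{38}{7} + \frac{16862}{1725}} = \frac{1}{\frac{52484}{12075}} = \frac{12075}{52484}$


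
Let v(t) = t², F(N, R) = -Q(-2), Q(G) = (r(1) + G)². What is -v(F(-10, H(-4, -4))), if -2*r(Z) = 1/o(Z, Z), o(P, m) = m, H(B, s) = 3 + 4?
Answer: -625/16 ≈ -39.063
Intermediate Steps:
H(B, s) = 7
r(Z) = -1/(2*Z)
Q(G) = (-½ + G)² (Q(G) = (-½/1 + G)² = (-½*1 + G)² = (-½ + G)²)
F(N, R) = -25/4 (F(N, R) = -(-1 + 2*(-2))²/4 = -(-1 - 4)²/4 = -(-5)²/4 = -25/4)
-v(F(-10, H(-4, -4))) = -(-25/4)² = -1*625/16 = -625/16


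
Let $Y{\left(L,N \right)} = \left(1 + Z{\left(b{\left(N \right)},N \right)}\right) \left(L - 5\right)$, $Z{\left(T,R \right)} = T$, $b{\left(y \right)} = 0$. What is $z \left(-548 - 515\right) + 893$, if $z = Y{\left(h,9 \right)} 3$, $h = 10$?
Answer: $-15052$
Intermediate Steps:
$Y{\left(L,N \right)} = -5 + L$ ($Y{\left(L,N \right)} = \left(1 + 0\right) \left(L - 5\right) = 1 \left(-5 + L\right) = -5 + L$)
$z = 15$ ($z = \left(-5 + 10\right) 3 = 5 \cdot 3 = 15$)
$z \left(-548 - 515\right) + 893 = 15 \left(-548 - 515\right) + 893 = 15 \left(-1063\right) + 893 = -15945 + 893 = -15052$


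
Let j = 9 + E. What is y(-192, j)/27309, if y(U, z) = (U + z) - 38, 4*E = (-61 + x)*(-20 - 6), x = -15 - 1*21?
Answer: 273/18206 ≈ 0.014995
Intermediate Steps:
x = -36 (x = -15 - 21 = -36)
E = 1261/2 (E = ((-61 - 36)*(-20 - 6))/4 = (-97*(-26))/4 = (1/4)*2522 = 1261/2 ≈ 630.50)
j = 1279/2 (j = 9 + 1261/2 = 1279/2 ≈ 639.50)
y(U, z) = -38 + U + z
y(-192, j)/27309 = (-38 - 192 + 1279/2)/27309 = (819/2)*(1/27309) = 273/18206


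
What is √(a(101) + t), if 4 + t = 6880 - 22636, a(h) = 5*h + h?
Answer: I*√15154 ≈ 123.1*I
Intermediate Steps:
a(h) = 6*h
t = -15760 (t = -4 + (6880 - 22636) = -4 - 15756 = -15760)
√(a(101) + t) = √(6*101 - 15760) = √(606 - 15760) = √(-15154) = I*√15154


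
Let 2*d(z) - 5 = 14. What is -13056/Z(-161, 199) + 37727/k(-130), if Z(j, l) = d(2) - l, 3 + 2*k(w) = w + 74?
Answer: -27056458/22361 ≈ -1210.0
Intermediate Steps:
k(w) = 71/2 + w/2 (k(w) = -3/2 + (w + 74)/2 = -3/2 + (74 + w)/2 = -3/2 + (37 + w/2) = 71/2 + w/2)
d(z) = 19/2 (d(z) = 5/2 + (½)*14 = 5/2 + 7 = 19/2)
Z(j, l) = 19/2 - l
-13056/Z(-161, 199) + 37727/k(-130) = -13056/(19/2 - 1*199) + 37727/(71/2 + (½)*(-130)) = -13056/(19/2 - 199) + 37727/(71/2 - 65) = -13056/(-379/2) + 37727/(-59/2) = -13056*(-2/379) + 37727*(-2/59) = 26112/379 - 75454/59 = -27056458/22361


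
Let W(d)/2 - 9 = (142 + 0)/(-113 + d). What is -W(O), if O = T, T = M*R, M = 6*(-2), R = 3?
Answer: -2398/149 ≈ -16.094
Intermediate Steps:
M = -12
T = -36 (T = -12*3 = -36)
O = -36
W(d) = 18 + 284/(-113 + d) (W(d) = 18 + 2*((142 + 0)/(-113 + d)) = 18 + 2*(142/(-113 + d)) = 18 + 284/(-113 + d))
-W(O) = -2*(-875 + 9*(-36))/(-113 - 36) = -2*(-875 - 324)/(-149) = -2*(-1)*(-1199)/149 = -1*2398/149 = -2398/149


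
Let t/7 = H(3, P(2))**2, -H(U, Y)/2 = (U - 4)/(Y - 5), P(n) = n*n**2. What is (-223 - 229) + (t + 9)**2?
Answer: -24731/81 ≈ -305.32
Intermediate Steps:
P(n) = n**3
H(U, Y) = -2*(-4 + U)/(-5 + Y) (H(U, Y) = -2*(U - 4)/(Y - 5) = -2*(-4 + U)/(-5 + Y))
t = 28/9 (t = 7*(2*(4 - 1*3)/(-5 + 2**3))**2 = 7*(2*(4 - 3)/(-5 + 8))**2 = 7*(2*1/3)**2 = 7*(2*(1/3)*1)**2 = 7*(2/3)**2 = 7*(4/9) = 28/9 ≈ 3.1111)
(-223 - 229) + (t + 9)**2 = (-223 - 229) + (28/9 + 9)**2 = -452 + (109/9)**2 = -452 + 11881/81 = -24731/81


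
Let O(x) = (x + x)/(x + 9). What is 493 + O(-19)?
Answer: 2484/5 ≈ 496.80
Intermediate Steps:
O(x) = 2*x/(9 + x) (O(x) = (2*x)/(9 + x) = 2*x/(9 + x))
493 + O(-19) = 493 + 2*(-19)/(9 - 19) = 493 + 2*(-19)/(-10) = 493 + 2*(-19)*(-1/10) = 493 + 19/5 = 2484/5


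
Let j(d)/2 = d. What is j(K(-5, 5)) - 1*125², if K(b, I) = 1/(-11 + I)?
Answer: -46876/3 ≈ -15625.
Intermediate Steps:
j(d) = 2*d
j(K(-5, 5)) - 1*125² = 2/(-11 + 5) - 1*125² = 2/(-6) - 1*15625 = 2*(-⅙) - 15625 = -⅓ - 15625 = -46876/3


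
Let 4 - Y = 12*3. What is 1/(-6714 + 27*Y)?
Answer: -1/7578 ≈ -0.00013196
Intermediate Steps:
Y = -32 (Y = 4 - 12*3 = 4 - 1*36 = 4 - 36 = -32)
1/(-6714 + 27*Y) = 1/(-6714 + 27*(-32)) = 1/(-6714 - 864) = 1/(-7578) = -1/7578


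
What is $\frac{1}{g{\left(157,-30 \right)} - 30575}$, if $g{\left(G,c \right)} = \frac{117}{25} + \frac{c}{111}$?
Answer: $- \frac{925}{28277796} \approx -3.2711 \cdot 10^{-5}$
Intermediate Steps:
$g{\left(G,c \right)} = \frac{117}{25} + \frac{c}{111}$ ($g{\left(G,c \right)} = 117 \cdot \frac{1}{25} + c \frac{1}{111} = \frac{117}{25} + \frac{c}{111}$)
$\frac{1}{g{\left(157,-30 \right)} - 30575} = \frac{1}{\left(\frac{117}{25} + \frac{1}{111} \left(-30\right)\right) - 30575} = \frac{1}{\left(\frac{117}{25} - \frac{10}{37}\right) - 30575} = \frac{1}{\frac{4079}{925} - 30575} = \frac{1}{- \frac{28277796}{925}} = - \frac{925}{28277796}$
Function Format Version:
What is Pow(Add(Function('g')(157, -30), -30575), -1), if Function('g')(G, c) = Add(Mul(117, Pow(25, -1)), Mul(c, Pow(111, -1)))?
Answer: Rational(-925, 28277796) ≈ -3.2711e-5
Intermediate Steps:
Function('g')(G, c) = Add(Rational(117, 25), Mul(Rational(1, 111), c)) (Function('g')(G, c) = Add(Mul(117, Rational(1, 25)), Mul(c, Rational(1, 111))) = Add(Rational(117, 25), Mul(Rational(1, 111), c)))
Pow(Add(Function('g')(157, -30), -30575), -1) = Pow(Add(Add(Rational(117, 25), Mul(Rational(1, 111), -30)), -30575), -1) = Pow(Add(Add(Rational(117, 25), Rational(-10, 37)), -30575), -1) = Pow(Add(Rational(4079, 925), -30575), -1) = Pow(Rational(-28277796, 925), -1) = Rational(-925, 28277796)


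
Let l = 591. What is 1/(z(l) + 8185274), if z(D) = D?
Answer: 1/8185865 ≈ 1.2216e-7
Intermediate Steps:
1/(z(l) + 8185274) = 1/(591 + 8185274) = 1/8185865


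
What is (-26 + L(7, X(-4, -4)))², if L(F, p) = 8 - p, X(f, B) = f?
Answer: 196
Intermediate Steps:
(-26 + L(7, X(-4, -4)))² = (-26 + (8 - 1*(-4)))² = (-26 + (8 + 4))² = (-26 + 12)² = (-14)² = 196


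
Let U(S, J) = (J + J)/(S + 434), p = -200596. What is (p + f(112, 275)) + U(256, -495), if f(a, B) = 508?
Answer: -4602057/23 ≈ -2.0009e+5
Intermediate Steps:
U(S, J) = 2*J/(434 + S) (U(S, J) = (2*J)/(434 + S) = 2*J/(434 + S))
(p + f(112, 275)) + U(256, -495) = (-200596 + 508) + 2*(-495)/(434 + 256) = -200088 + 2*(-495)/690 = -200088 + 2*(-495)*(1/690) = -200088 - 33/23 = -4602057/23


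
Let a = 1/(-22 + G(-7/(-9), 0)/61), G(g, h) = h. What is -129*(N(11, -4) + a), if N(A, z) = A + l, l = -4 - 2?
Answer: -14061/22 ≈ -639.14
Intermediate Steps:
l = -6
N(A, z) = -6 + A (N(A, z) = A - 6 = -6 + A)
a = -1/22 (a = 1/(-22 + 0/61) = 1/(-22 + 0*(1/61)) = 1/(-22 + 0) = 1/(-22) = -1/22 ≈ -0.045455)
-129*(N(11, -4) + a) = -129*((-6 + 11) - 1/22) = -129*(5 - 1/22) = -129*109/22 = -14061/22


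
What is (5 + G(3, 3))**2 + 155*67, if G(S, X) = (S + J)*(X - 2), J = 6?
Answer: 10581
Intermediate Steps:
G(S, X) = (-2 + X)*(6 + S) (G(S, X) = (S + 6)*(X - 2) = (6 + S)*(-2 + X) = (-2 + X)*(6 + S))
(5 + G(3, 3))**2 + 155*67 = (5 + (-12 - 2*3 + 6*3 + 3*3))**2 + 155*67 = (5 + (-12 - 6 + 18 + 9))**2 + 10385 = (5 + 9)**2 + 10385 = 14**2 + 10385 = 196 + 10385 = 10581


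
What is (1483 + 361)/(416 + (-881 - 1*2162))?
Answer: -1844/2627 ≈ -0.70194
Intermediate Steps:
(1483 + 361)/(416 + (-881 - 1*2162)) = 1844/(416 + (-881 - 2162)) = 1844/(416 - 3043) = 1844/(-2627) = 1844*(-1/2627) = -1844/2627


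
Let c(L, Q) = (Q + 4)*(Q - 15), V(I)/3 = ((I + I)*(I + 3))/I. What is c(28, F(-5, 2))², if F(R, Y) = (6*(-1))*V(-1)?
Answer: 34999056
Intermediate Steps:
V(I) = 18 + 6*I (V(I) = 3*(((I + I)*(I + 3))/I) = 3*(((2*I)*(3 + I))/I) = 3*((2*I*(3 + I))/I) = 3*(6 + 2*I) = 18 + 6*I)
F(R, Y) = -72 (F(R, Y) = (6*(-1))*(18 + 6*(-1)) = -6*(18 - 6) = -6*12 = -72)
c(L, Q) = (-15 + Q)*(4 + Q) (c(L, Q) = (4 + Q)*(-15 + Q) = (-15 + Q)*(4 + Q))
c(28, F(-5, 2))² = (-60 + (-72)² - 11*(-72))² = (-60 + 5184 + 792)² = 5916² = 34999056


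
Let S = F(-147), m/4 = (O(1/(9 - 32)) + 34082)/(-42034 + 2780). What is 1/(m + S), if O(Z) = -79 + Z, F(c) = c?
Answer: -451421/67923023 ≈ -0.0066461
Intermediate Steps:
m = -1564136/451421 (m = 4*(((-79 + 1/(9 - 32)) + 34082)/(-42034 + 2780)) = 4*(((-79 + 1/(-23)) + 34082)/(-39254)) = 4*(((-79 - 1/23) + 34082)*(-1/39254)) = 4*((-1818/23 + 34082)*(-1/39254)) = 4*((782068/23)*(-1/39254)) = 4*(-391034/451421) = -1564136/451421 ≈ -3.4649)
S = -147
1/(m + S) = 1/(-1564136/451421 - 147) = 1/(-67923023/451421) = -451421/67923023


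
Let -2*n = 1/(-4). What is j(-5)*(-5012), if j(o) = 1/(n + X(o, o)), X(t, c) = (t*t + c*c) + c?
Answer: -40096/361 ≈ -111.07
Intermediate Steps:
X(t, c) = c + c² + t² (X(t, c) = (t² + c²) + c = (c² + t²) + c = c + c² + t²)
n = ⅛ (n = -½/(-4) = -½*(-¼) = ⅛ ≈ 0.12500)
j(o) = 1/(⅛ + o + 2*o²) (j(o) = 1/(⅛ + (o + o² + o²)) = 1/(⅛ + (o + 2*o²)) = 1/(⅛ + o + 2*o²))
j(-5)*(-5012) = (8/(1 + 8*(-5) + 16*(-5)²))*(-5012) = (8/(1 - 40 + 16*25))*(-5012) = (8/(1 - 40 + 400))*(-5012) = (8/361)*(-5012) = -40096/361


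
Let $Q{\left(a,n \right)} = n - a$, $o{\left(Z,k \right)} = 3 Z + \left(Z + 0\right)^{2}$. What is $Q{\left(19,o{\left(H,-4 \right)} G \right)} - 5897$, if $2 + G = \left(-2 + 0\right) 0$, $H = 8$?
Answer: $-6092$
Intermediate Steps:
$o{\left(Z,k \right)} = Z^{2} + 3 Z$ ($o{\left(Z,k \right)} = 3 Z + Z^{2} = Z^{2} + 3 Z$)
$G = -2$ ($G = -2 + \left(-2 + 0\right) 0 = -2 - 0 = -2 + 0 = -2$)
$Q{\left(19,o{\left(H,-4 \right)} G \right)} - 5897 = \left(8 \left(3 + 8\right) \left(-2\right) - 19\right) - 5897 = \left(8 \cdot 11 \left(-2\right) - 19\right) - 5897 = \left(88 \left(-2\right) - 19\right) - 5897 = \left(-176 - 19\right) - 5897 = -195 - 5897 = -6092$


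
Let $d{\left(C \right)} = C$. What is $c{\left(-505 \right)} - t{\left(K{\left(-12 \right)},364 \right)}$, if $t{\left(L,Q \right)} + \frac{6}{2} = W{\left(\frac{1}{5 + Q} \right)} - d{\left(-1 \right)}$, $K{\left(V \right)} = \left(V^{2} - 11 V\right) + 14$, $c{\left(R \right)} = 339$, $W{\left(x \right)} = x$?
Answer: $\frac{125828}{369} \approx 341.0$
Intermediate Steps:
$K{\left(V \right)} = 14 + V^{2} - 11 V$
$t{\left(L,Q \right)} = -2 + \frac{1}{5 + Q}$ ($t{\left(L,Q \right)} = -3 + \left(\frac{1}{5 + Q} - -1\right) = -3 + \left(\frac{1}{5 + Q} + 1\right) = -3 + \left(1 + \frac{1}{5 + Q}\right) = -2 + \frac{1}{5 + Q}$)
$c{\left(-505 \right)} - t{\left(K{\left(-12 \right)},364 \right)} = 339 - \frac{-9 - 728}{5 + 364} = 339 - \frac{-9 - 728}{369} = 339 - \frac{1}{369} \left(-737\right) = 339 - - \frac{737}{369} = 339 + \frac{737}{369} = \frac{125828}{369}$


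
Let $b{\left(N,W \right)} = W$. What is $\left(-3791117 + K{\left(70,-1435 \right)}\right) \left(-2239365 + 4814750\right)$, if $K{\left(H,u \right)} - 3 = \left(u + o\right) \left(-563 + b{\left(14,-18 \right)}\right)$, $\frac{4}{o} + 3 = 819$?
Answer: $- \frac{1553744957545345}{204} \approx -7.6164 \cdot 10^{12}$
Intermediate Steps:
$o = \frac{1}{204}$ ($o = \frac{4}{-3 + 819} = \frac{4}{816} = 4 \cdot \frac{1}{816} = \frac{1}{204} \approx 0.004902$)
$K{\left(H,u \right)} = \frac{31}{204} - 581 u$ ($K{\left(H,u \right)} = 3 + \left(u + \frac{1}{204}\right) \left(-563 - 18\right) = 3 + \left(\frac{1}{204} + u\right) \left(-581\right) = 3 - \left(\frac{581}{204} + 581 u\right) = \frac{31}{204} - 581 u$)
$\left(-3791117 + K{\left(70,-1435 \right)}\right) \left(-2239365 + 4814750\right) = \left(-3791117 + \left(\frac{31}{204} - -833735\right)\right) \left(-2239365 + 4814750\right) = \left(-3791117 + \left(\frac{31}{204} + 833735\right)\right) 2575385 = \left(-3791117 + \frac{170081971}{204}\right) 2575385 = \left(- \frac{603305897}{204}\right) 2575385 = - \frac{1553744957545345}{204}$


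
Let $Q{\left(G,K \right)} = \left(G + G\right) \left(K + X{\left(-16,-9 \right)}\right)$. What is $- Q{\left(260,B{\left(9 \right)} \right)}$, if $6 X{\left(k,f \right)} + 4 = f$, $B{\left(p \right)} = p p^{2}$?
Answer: $- \frac{1133860}{3} \approx -3.7795 \cdot 10^{5}$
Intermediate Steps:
$B{\left(p \right)} = p^{3}$
$X{\left(k,f \right)} = - \frac{2}{3} + \frac{f}{6}$
$Q{\left(G,K \right)} = 2 G \left(- \frac{13}{6} + K\right)$ ($Q{\left(G,K \right)} = \left(G + G\right) \left(K + \left(- \frac{2}{3} + \frac{1}{6} \left(-9\right)\right)\right) = 2 G \left(K - \frac{13}{6}\right) = 2 G \left(- \frac{13}{6} + K\right)$)
$- Q{\left(260,B{\left(9 \right)} \right)} = - \frac{260 \left(-13 + 6 \cdot 9^{3}\right)}{3} = - \frac{260 \left(-13 + 6 \cdot 729\right)}{3} = - \frac{260 \left(-13 + 4374\right)}{3} = - \frac{260 \cdot 4361}{3} = \left(-1\right) \frac{1133860}{3} = - \frac{1133860}{3}$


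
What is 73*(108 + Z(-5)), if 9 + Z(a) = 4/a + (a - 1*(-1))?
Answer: 34383/5 ≈ 6876.6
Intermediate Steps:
Z(a) = -8 + a + 4/a (Z(a) = -9 + (4/a + (a - 1*(-1))) = -9 + (4/a + (a + 1)) = -9 + (4/a + (1 + a)) = -9 + (1 + a + 4/a) = -8 + a + 4/a)
73*(108 + Z(-5)) = 73*(108 + (-8 - 5 + 4/(-5))) = 73*(108 + (-8 - 5 + 4*(-1/5))) = 73*(108 + (-8 - 5 - 4/5)) = 73*(108 - 69/5) = 73*(471/5) = 34383/5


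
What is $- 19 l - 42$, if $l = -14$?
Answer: $224$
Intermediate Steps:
$- 19 l - 42 = \left(-19\right) \left(-14\right) - 42 = 266 - 42 = 224$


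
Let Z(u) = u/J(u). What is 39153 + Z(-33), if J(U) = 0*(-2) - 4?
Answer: 156645/4 ≈ 39161.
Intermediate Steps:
J(U) = -4 (J(U) = 0 - 4 = -4)
Z(u) = -u/4 (Z(u) = u/(-4) = u*(-¼) = -u/4)
39153 + Z(-33) = 39153 - ¼*(-33) = 39153 + 33/4 = 156645/4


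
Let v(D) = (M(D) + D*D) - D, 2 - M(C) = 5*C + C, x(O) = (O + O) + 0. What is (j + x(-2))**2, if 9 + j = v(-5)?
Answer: 2401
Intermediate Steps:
x(O) = 2*O (x(O) = 2*O + 0 = 2*O)
M(C) = 2 - 6*C (M(C) = 2 - (5*C + C) = 2 - 6*C)
v(D) = 2 + D**2 - 7*D (v(D) = ((2 - 6*D) + D*D) - D = ((2 - 6*D) + D**2) - D = (2 + D**2 - 6*D) - D = 2 + D**2 - 7*D)
j = 53 (j = -9 + (2 + (-5)**2 - 7*(-5)) = -9 + (2 + 25 + 35) = -9 + 62 = 53)
(j + x(-2))**2 = (53 + 2*(-2))**2 = (53 - 4)**2 = 49**2 = 2401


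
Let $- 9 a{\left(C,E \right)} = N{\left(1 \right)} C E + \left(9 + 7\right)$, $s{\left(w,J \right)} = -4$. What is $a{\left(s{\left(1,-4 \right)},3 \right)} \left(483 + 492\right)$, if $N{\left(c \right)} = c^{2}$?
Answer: $- \frac{1300}{3} \approx -433.33$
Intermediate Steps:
$a{\left(C,E \right)} = - \frac{16}{9} - \frac{C E}{9}$ ($a{\left(C,E \right)} = - \frac{1^{2} C E + \left(9 + 7\right)}{9} = - \frac{1 C E + 16}{9} = - \frac{C E + 16}{9} = - \frac{16 + C E}{9} = - \frac{16}{9} - \frac{C E}{9}$)
$a{\left(s{\left(1,-4 \right)},3 \right)} \left(483 + 492\right) = \left(- \frac{16}{9} - \left(- \frac{4}{9}\right) 3\right) \left(483 + 492\right) = \left(- \frac{16}{9} + \frac{4}{3}\right) 975 = \left(- \frac{4}{9}\right) 975 = - \frac{1300}{3}$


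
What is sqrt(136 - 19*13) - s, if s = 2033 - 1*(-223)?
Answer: -2256 + I*sqrt(111) ≈ -2256.0 + 10.536*I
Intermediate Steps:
s = 2256 (s = 2033 + 223 = 2256)
sqrt(136 - 19*13) - s = sqrt(136 - 19*13) - 1*2256 = sqrt(136 - 247) - 2256 = sqrt(-111) - 2256 = I*sqrt(111) - 2256 = -2256 + I*sqrt(111)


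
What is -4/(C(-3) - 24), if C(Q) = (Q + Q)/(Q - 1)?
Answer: 8/45 ≈ 0.17778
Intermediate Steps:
C(Q) = 2*Q/(-1 + Q) (C(Q) = (2*Q)/(-1 + Q) = 2*Q/(-1 + Q))
-4/(C(-3) - 24) = -4/(2*(-3)/(-1 - 3) - 24) = -4/(2*(-3)/(-4) - 24) = -4/(2*(-3)*(-¼) - 24) = -4/(3/2 - 24) = -4/(-45/2) = -2/45*(-4) = 8/45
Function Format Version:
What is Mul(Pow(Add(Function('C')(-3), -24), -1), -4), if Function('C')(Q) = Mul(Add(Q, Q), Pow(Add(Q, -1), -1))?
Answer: Rational(8, 45) ≈ 0.17778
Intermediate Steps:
Function('C')(Q) = Mul(2, Q, Pow(Add(-1, Q), -1)) (Function('C')(Q) = Mul(Mul(2, Q), Pow(Add(-1, Q), -1)) = Mul(2, Q, Pow(Add(-1, Q), -1)))
Mul(Pow(Add(Function('C')(-3), -24), -1), -4) = Mul(Pow(Add(Mul(2, -3, Pow(Add(-1, -3), -1)), -24), -1), -4) = Mul(Pow(Add(Mul(2, -3, Pow(-4, -1)), -24), -1), -4) = Mul(Pow(Add(Mul(2, -3, Rational(-1, 4)), -24), -1), -4) = Mul(Pow(Add(Rational(3, 2), -24), -1), -4) = Mul(Pow(Rational(-45, 2), -1), -4) = Mul(Rational(-2, 45), -4) = Rational(8, 45)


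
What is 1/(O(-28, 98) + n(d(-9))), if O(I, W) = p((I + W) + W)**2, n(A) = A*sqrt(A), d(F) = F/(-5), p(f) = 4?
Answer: 2000/31271 - 135*sqrt(5)/31271 ≈ 0.054304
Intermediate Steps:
d(F) = -F/5 (d(F) = F*(-1/5) = -F/5)
n(A) = A**(3/2)
O(I, W) = 16 (O(I, W) = 4**2 = 16)
1/(O(-28, 98) + n(d(-9))) = 1/(16 + (-1/5*(-9))**(3/2)) = 1/(16 + (9/5)**(3/2)) = 1/(16 + 27*sqrt(5)/25)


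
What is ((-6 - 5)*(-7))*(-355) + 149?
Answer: -27186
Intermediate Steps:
((-6 - 5)*(-7))*(-355) + 149 = -11*(-7)*(-355) + 149 = 77*(-355) + 149 = -27335 + 149 = -27186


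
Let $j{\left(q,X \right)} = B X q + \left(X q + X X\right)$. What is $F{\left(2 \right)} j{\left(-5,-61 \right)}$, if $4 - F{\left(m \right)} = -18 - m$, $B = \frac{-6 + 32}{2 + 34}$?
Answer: $\frac{305732}{3} \approx 1.0191 \cdot 10^{5}$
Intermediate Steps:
$B = \frac{13}{18}$ ($B = \frac{26}{36} = 26 \cdot \frac{1}{36} = \frac{13}{18} \approx 0.72222$)
$j{\left(q,X \right)} = X^{2} + \frac{31 X q}{18}$ ($j{\left(q,X \right)} = \frac{13 X}{18} q + \left(X q + X X\right) = \frac{13 X q}{18} + \left(X q + X^{2}\right) = \frac{13 X q}{18} + \left(X^{2} + X q\right) = X^{2} + \frac{31 X q}{18}$)
$F{\left(m \right)} = 22 + m$ ($F{\left(m \right)} = 4 - \left(-18 - m\right) = 4 + \left(18 + m\right) = 22 + m$)
$F{\left(2 \right)} j{\left(-5,-61 \right)} = \left(22 + 2\right) \frac{1}{18} \left(-61\right) \left(18 \left(-61\right) + 31 \left(-5\right)\right) = 24 \cdot \frac{1}{18} \left(-61\right) \left(-1098 - 155\right) = 24 \cdot \frac{1}{18} \left(-61\right) \left(-1253\right) = 24 \cdot \frac{76433}{18} = \frac{305732}{3}$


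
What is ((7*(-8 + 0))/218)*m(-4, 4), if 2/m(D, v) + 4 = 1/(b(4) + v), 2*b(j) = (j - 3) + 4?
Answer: 364/2725 ≈ 0.13358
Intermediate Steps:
b(j) = ½ + j/2 (b(j) = ((j - 3) + 4)/2 = ((-3 + j) + 4)/2 = (1 + j)/2 = ½ + j/2)
m(D, v) = 2/(-4 + 1/(5/2 + v)) (m(D, v) = 2/(-4 + 1/((½ + (½)*4) + v)) = 2/(-4 + 1/((½ + 2) + v)) = 2/(-4 + 1/(5/2 + v)))
((7*(-8 + 0))/218)*m(-4, 4) = ((7*(-8 + 0))/218)*((-5 - 2*4)/(9 + 4*4)) = ((7*(-8))*(1/218))*((-5 - 8)/(9 + 16)) = (-56*1/218)*(-13/25) = -28*(-13)/2725 = -28/109*(-13/25) = 364/2725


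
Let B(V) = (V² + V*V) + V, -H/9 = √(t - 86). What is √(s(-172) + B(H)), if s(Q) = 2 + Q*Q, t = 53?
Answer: √(24240 - 9*I*√33) ≈ 155.69 - 0.166*I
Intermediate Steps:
s(Q) = 2 + Q²
H = -9*I*√33 (H = -9*√(53 - 86) = -9*I*√33 ≈ -51.701*I)
B(V) = V + 2*V² (B(V) = (V² + V²) + V = 2*V² + V = V + 2*V²)
√(s(-172) + B(H)) = √((2 + (-172)²) + (-9*I*√33)*(1 + 2*(-9*I*√33))) = √((2 + 29584) + (-9*I*√33)*(1 - 18*I*√33)) = √(29586 - 9*I*√33*(1 - 18*I*√33))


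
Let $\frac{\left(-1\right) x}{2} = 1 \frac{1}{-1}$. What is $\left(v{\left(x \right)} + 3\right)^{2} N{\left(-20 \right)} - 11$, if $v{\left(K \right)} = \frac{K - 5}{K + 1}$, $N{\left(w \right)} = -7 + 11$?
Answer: $5$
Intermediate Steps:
$x = 2$ ($x = - 2 \cdot 1 \frac{1}{-1} = - 2 \cdot 1 \left(-1\right) = \left(-2\right) \left(-1\right) = 2$)
$N{\left(w \right)} = 4$
$v{\left(K \right)} = \frac{-5 + K}{1 + K}$
$\left(v{\left(x \right)} + 3\right)^{2} N{\left(-20 \right)} - 11 = \left(\frac{-5 + 2}{1 + 2} + 3\right)^{2} \cdot 4 - 11 = \left(\frac{1}{3} \left(-3\right) + 3\right)^{2} \cdot 4 - 11 = \left(-1 + 3\right)^{2} \cdot 4 - 11 = 2^{2} \cdot 4 - 11 = 4 \cdot 4 - 11 = 16 - 11 = 5$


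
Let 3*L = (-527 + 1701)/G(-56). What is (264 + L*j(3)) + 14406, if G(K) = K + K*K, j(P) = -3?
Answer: 22591213/1540 ≈ 14670.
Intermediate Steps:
G(K) = K + K²
L = 587/4620 (L = ((-527 + 1701)/((-56*(1 - 56))))/3 = (1174/((-56*(-55))))/3 = (1174/3080)/3 = (1174*(1/3080))/3 = (⅓)*(587/1540) = 587/4620 ≈ 0.12706)
(264 + L*j(3)) + 14406 = (264 + (587/4620)*(-3)) + 14406 = (264 - 587/1540) + 14406 = 405973/1540 + 14406 = 22591213/1540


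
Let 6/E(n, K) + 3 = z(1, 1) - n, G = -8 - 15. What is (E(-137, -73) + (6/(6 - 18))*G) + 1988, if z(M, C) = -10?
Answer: 61986/31 ≈ 1999.5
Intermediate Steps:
G = -23
E(n, K) = 6/(-13 - n) (E(n, K) = 6/(-3 + (-10 - n)) = 6/(-13 - n))
(E(-137, -73) + (6/(6 - 18))*G) + 1988 = (-6/(13 - 137) + (6/(6 - 18))*(-23)) + 1988 = (-6/(-124) + (6/(-12))*(-23)) + 1988 = (-6*(-1/124) - 1/12*6*(-23)) + 1988 = (3/62 - ½*(-23)) + 1988 = (3/62 + 23/2) + 1988 = 358/31 + 1988 = 61986/31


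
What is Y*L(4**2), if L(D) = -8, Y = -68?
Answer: 544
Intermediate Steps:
Y*L(4**2) = -68*(-8) = 544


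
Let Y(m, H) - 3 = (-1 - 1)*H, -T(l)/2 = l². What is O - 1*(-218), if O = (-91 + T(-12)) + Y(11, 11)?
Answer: -180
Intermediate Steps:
T(l) = -2*l²
Y(m, H) = 3 - 2*H (Y(m, H) = 3 + (-1 - 1)*H = 3 - 2*H)
O = -398 (O = (-91 - 2*(-12)²) + (3 - 2*11) = (-91 - 2*144) + (3 - 22) = (-91 - 288) - 19 = -379 - 19 = -398)
O - 1*(-218) = -398 - 1*(-218) = -398 + 218 = -180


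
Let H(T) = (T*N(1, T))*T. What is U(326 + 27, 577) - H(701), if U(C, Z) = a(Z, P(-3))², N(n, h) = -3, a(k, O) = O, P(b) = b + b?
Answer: 1474239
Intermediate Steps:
P(b) = 2*b
H(T) = -3*T² (H(T) = (T*(-3))*T = (-3*T)*T = -3*T²)
U(C, Z) = 36 (U(C, Z) = (2*(-3))² = (-6)² = 36)
U(326 + 27, 577) - H(701) = 36 - (-3)*701² = 36 - (-3)*491401 = 36 - 1*(-1474203) = 36 + 1474203 = 1474239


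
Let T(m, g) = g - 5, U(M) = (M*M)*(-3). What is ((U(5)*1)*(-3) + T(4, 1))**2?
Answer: 48841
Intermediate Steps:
U(M) = -3*M**2 (U(M) = M**2*(-3) = -3*M**2)
T(m, g) = -5 + g
((U(5)*1)*(-3) + T(4, 1))**2 = ((-3*5**2*1)*(-3) + (-5 + 1))**2 = ((-3*25*1)*(-3) - 4)**2 = (-75*1*(-3) - 4)**2 = (-75*(-3) - 4)**2 = (225 - 4)**2 = 221**2 = 48841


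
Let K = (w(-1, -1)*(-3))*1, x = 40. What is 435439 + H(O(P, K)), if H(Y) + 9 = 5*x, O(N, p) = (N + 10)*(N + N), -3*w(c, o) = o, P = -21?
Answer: 435630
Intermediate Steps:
w(c, o) = -o/3
K = -1 (K = (-1/3*(-1)*(-3))*1 = ((1/3)*(-3))*1 = -1*1 = -1)
O(N, p) = 2*N*(10 + N) (O(N, p) = (10 + N)*(2*N) = 2*N*(10 + N))
H(Y) = 191 (H(Y) = -9 + 5*40 = -9 + 200 = 191)
435439 + H(O(P, K)) = 435439 + 191 = 435630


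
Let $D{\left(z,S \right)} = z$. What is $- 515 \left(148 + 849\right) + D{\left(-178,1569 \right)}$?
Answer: $-513633$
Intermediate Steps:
$- 515 \left(148 + 849\right) + D{\left(-178,1569 \right)} = - 515 \left(148 + 849\right) - 178 = \left(-515\right) 997 - 178 = -513455 - 178 = -513633$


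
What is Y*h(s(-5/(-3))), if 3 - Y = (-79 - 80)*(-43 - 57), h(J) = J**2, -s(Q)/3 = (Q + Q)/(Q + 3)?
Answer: -510975/7 ≈ -72996.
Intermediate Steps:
s(Q) = -6*Q/(3 + Q) (s(Q) = -3*(Q + Q)/(Q + 3) = -3*2*Q/(3 + Q) = -6*Q/(3 + Q))
Y = -15897 (Y = 3 - (-79 - 80)*(-43 - 57) = 3 - (-159)*(-100) = 3 - 1*15900 = 3 - 15900 = -15897)
Y*h(s(-5/(-3))) = -15897*100/(3 - 5/(-3))**2 = -15897*100/(3 - 5*(-1/3))**2 = -15897*100/(3 + 5/3)**2 = -15897*(-6*5/3/14/3)**2 = -15897*(-6*5/3*3/14)**2 = -15897*(-15/7)**2 = -15897*225/49 = -510975/7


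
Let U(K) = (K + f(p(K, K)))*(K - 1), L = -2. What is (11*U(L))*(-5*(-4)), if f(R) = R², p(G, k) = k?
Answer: -1320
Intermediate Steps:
U(K) = (-1 + K)*(K + K²) (U(K) = (K + K²)*(K - 1) = (K + K²)*(-1 + K) = (-1 + K)*(K + K²))
(11*U(L))*(-5*(-4)) = (11*((-2)³ - 1*(-2)))*(-5*(-4)) = (11*(-8 + 2))*20 = (11*(-6))*20 = -66*20 = -1320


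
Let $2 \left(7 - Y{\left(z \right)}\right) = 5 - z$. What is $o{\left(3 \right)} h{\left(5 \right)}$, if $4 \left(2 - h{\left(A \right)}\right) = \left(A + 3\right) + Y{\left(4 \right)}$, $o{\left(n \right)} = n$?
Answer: $- \frac{39}{8} \approx -4.875$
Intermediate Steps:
$Y{\left(z \right)} = \frac{9}{2} + \frac{z}{2}$ ($Y{\left(z \right)} = 7 - \frac{5 - z}{2} = 7 + \left(- \frac{5}{2} + \frac{z}{2}\right) = \frac{9}{2} + \frac{z}{2}$)
$h{\left(A \right)} = - \frac{3}{8} - \frac{A}{4}$ ($h{\left(A \right)} = 2 - \frac{\left(A + 3\right) + \left(\frac{9}{2} + \frac{1}{2} \cdot 4\right)}{4} = 2 - \frac{\left(3 + A\right) + \left(\frac{9}{2} + 2\right)}{4} = 2 - \frac{\left(3 + A\right) + \frac{13}{2}}{4} = 2 - \frac{\frac{19}{2} + A}{4} = 2 - \left(\frac{19}{8} + \frac{A}{4}\right) = - \frac{3}{8} - \frac{A}{4}$)
$o{\left(3 \right)} h{\left(5 \right)} = 3 \left(- \frac{3}{8} - \frac{5}{4}\right) = 3 \left(- \frac{13}{8}\right) = - \frac{39}{8}$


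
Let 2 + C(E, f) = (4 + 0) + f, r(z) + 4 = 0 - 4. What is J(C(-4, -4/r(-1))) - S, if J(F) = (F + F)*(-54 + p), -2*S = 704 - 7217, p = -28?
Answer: -7333/2 ≈ -3666.5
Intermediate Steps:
r(z) = -8 (r(z) = -4 + (0 - 4) = -4 - 4 = -8)
C(E, f) = 2 + f (C(E, f) = -2 + ((4 + 0) + f) = -2 + (4 + f) = 2 + f)
S = 6513/2 (S = -(704 - 7217)/2 = -1/2*(-6513) = 6513/2 ≈ 3256.5)
J(F) = -164*F (J(F) = (F + F)*(-54 - 28) = (2*F)*(-82) = -164*F)
J(C(-4, -4/r(-1))) - S = -164*(2 - 4/(-8)) - 1*6513/2 = -164*(2 - 4*(-1/8)) - 6513/2 = -164*(2 + 1/2) - 6513/2 = -164*5/2 - 6513/2 = -410 - 6513/2 = -7333/2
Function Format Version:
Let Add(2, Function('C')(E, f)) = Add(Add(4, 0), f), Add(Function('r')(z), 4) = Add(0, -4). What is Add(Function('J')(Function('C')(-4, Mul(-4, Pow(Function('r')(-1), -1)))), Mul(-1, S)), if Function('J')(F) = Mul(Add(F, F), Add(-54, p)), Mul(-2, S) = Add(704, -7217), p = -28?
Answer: Rational(-7333, 2) ≈ -3666.5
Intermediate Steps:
Function('r')(z) = -8 (Function('r')(z) = Add(-4, Add(0, -4)) = Add(-4, -4) = -8)
Function('C')(E, f) = Add(2, f) (Function('C')(E, f) = Add(-2, Add(Add(4, 0), f)) = Add(-2, Add(4, f)) = Add(2, f))
S = Rational(6513, 2) (S = Mul(Rational(-1, 2), Add(704, -7217)) = Mul(Rational(-1, 2), -6513) = Rational(6513, 2) ≈ 3256.5)
Function('J')(F) = Mul(-164, F) (Function('J')(F) = Mul(Add(F, F), Add(-54, -28)) = Mul(Mul(2, F), -82) = Mul(-164, F))
Add(Function('J')(Function('C')(-4, Mul(-4, Pow(Function('r')(-1), -1)))), Mul(-1, S)) = Add(Mul(-164, Add(2, Mul(-4, Pow(-8, -1)))), Mul(-1, Rational(6513, 2))) = Add(Mul(-164, Add(2, Mul(-4, Rational(-1, 8)))), Rational(-6513, 2)) = Add(Mul(-164, Add(2, Rational(1, 2))), Rational(-6513, 2)) = Add(Mul(-164, Rational(5, 2)), Rational(-6513, 2)) = Add(-410, Rational(-6513, 2)) = Rational(-7333, 2)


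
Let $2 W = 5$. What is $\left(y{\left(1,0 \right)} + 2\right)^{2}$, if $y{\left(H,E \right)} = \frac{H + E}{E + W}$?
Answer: $\frac{144}{25} \approx 5.76$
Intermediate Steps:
$W = \frac{5}{2}$ ($W = \frac{1}{2} \cdot 5 = \frac{5}{2} \approx 2.5$)
$y{\left(H,E \right)} = \frac{E + H}{\frac{5}{2} + E}$ ($y{\left(H,E \right)} = \frac{H + E}{E + \frac{5}{2}} = \frac{E + H}{\frac{5}{2} + E}$)
$\left(y{\left(1,0 \right)} + 2\right)^{2} = \left(\frac{2 \left(0 + 1\right)}{5 + 2 \cdot 0} + 2\right)^{2} = \left(2 \frac{1}{5 + 0} \cdot 1 + 2\right)^{2} = \left(2 \cdot \frac{1}{5} \cdot 1 + 2\right)^{2} = \left(\frac{2}{5} + 2\right)^{2} = \left(\frac{12}{5}\right)^{2} = \frac{144}{25}$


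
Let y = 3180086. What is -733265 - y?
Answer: -3913351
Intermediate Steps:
-733265 - y = -733265 - 1*3180086 = -733265 - 3180086 = -3913351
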